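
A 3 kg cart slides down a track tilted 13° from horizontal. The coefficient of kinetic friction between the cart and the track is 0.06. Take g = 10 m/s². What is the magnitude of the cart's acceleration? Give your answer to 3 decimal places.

Resolving the weight along the incline: the component pulling the cart down the slope is mg sin 13° = 3 × 10 × 0.2250 = 6.750 N, and the normal force is N = mg cos 13° = 3 × 10 × 0.9744 = 29.232 N.
Kinetic friction acts up the slope with magnitude f = μN = 0.06 × 29.232 = 1.754 N.
Net force along the incline is 6.750 − 1.754 = 4.996 N, so a = 4.996 / 3 = 1.6653 m/s².

1.665 m/s²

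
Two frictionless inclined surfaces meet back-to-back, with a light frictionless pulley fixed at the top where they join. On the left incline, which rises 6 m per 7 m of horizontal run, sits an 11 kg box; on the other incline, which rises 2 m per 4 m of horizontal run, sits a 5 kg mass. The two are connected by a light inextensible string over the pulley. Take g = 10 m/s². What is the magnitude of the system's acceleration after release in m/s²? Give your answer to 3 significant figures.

3.08 m/s²

Resolve each weight along its own incline: the 11 kg mass has component 11 × 10 × sin 40.60° = 71.587 N down its slope, and the 5 kg mass has 5 × 10 × sin 26.57° = 22.361 N down its slope.
The 11 kg side's 71.587 N exceeds the other side's 22.361 N, so that mass slides down and the 5 kg mass slides up. Taking that direction as positive, Newton's second law for the whole system gives 71.587 − 22.361 = (11 + 5) a, so a = 49.226 / 16 = 3.0766 m/s².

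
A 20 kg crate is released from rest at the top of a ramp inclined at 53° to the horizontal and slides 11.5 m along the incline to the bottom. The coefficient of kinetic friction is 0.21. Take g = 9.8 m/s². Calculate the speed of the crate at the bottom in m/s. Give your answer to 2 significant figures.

12 m/s

The weight component along the incline is mg sin 53° = 156.533 N and the normal force is N = mg cos 53° = 117.956 N.
Friction up the slope is f = μN = 0.21 × 117.956 = 24.771 N, so the net downslope force is 156.533 − 24.771 = 131.762 N and a = 131.762 / 20 = 6.5881 m/s².
Starting from rest over a distance of 11.5 m, v² = 2aL = 2 × 6.5881 × 11.5 = 151.5263, so v = 12.3096 m/s.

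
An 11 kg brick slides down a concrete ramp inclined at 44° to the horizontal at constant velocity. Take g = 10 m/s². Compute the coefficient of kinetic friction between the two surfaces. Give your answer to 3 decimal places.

At constant velocity the net force along the incline is zero: mg sin 44° = μ mg cos 44°.
So μ = tan 44° = 0.6947 / 0.7193 = 0.9658.

0.966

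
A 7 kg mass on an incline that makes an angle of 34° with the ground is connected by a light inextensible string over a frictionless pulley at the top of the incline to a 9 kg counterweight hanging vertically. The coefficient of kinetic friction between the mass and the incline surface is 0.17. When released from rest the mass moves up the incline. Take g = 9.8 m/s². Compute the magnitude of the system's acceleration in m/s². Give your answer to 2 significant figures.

For the mass on the incline: the weight component along the slope is m₁g sin 34° = 7 × 9.8 × 0.5592 = 38.361 N and the normal force is N = m₁g cos 34° = 56.872 N.
Kinetic friction opposes the mass's motion up the incline: f = μN = 0.17 × 56.872 = 9.668 N acting down the slope.
Newton's second law for the mass (up-slope positive): T − 38.361 − 9.668 = 7 a. For the hanging counterweight (downward positive): 9 × 9.8 − T = 9 a.
Adding the two equations eliminates T: 40.171 = 16 a, so a = 2.5107 m/s².

2.5 m/s²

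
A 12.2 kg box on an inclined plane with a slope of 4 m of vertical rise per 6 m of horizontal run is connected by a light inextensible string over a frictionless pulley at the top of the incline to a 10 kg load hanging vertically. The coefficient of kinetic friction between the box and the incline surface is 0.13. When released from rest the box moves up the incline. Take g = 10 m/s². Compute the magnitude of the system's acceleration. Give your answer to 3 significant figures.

For the box on the incline: the weight component along the slope is m₁g sin 33.69° = 12.2 × 10 × 0.5547 = 67.673 N and the normal force is N = m₁g cos 33.69° = 101.510 N.
Kinetic friction opposes the box's motion up the incline: f = μN = 0.13 × 101.510 = 13.196 N acting down the slope.
Newton's second law for the box (up-slope positive): T − 67.673 − 13.196 = 12.2 a. For the hanging load (downward positive): 10 × 10 − T = 10 a.
Adding the two equations eliminates T: 19.131 = 22.2 a, so a = 0.8618 m/s².

0.862 m/s²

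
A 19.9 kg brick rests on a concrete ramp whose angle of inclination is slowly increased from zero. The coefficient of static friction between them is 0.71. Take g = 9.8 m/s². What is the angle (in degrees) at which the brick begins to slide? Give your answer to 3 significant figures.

35.4°

At the threshold of sliding, static friction is at its maximum μ_s N and exactly balances the weight component along the incline: mg sin θ = μ_s mg cos θ.
Hence tan θ = μ_s = 0.71, so θ = arctan(0.71) = 35.3748°.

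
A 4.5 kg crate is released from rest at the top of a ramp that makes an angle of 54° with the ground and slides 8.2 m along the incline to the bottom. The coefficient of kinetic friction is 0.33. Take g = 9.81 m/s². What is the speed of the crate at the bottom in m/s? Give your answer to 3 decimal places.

The weight component along the incline is mg sin 54° = 35.714 N and the normal force is N = mg cos 54° = 25.948 N.
Friction up the slope is f = μN = 0.33 × 25.948 = 8.563 N, so the net downslope force is 35.714 − 8.563 = 27.151 N and a = 27.151 / 4.5 = 6.0336 m/s².
Starting from rest over a distance of 8.2 m, v² = 2aL = 2 × 6.0336 × 8.2 = 98.9510, so v = 9.9474 m/s.

9.947 m/s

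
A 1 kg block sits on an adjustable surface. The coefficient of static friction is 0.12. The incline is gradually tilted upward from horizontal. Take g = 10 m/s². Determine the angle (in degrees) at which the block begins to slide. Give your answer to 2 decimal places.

6.84°

At the threshold of sliding, static friction is at its maximum μ_s N and exactly balances the weight component along the incline: mg sin θ = μ_s mg cos θ.
Hence tan θ = μ_s = 0.12, so θ = arctan(0.12) = 6.8428°.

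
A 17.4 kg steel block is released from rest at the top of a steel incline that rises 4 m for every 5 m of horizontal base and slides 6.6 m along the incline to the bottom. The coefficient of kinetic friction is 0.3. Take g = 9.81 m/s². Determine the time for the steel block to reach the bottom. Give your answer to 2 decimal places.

The weight component along the incline is mg sin 38.66° = 106.632 N and the normal force is N = mg cos 38.66° = 133.290 N.
Friction up the slope is f = μN = 0.3 × 133.290 = 39.987 N, so the net downslope force is 106.632 − 39.987 = 66.645 N and a = 66.645 / 17.4 = 3.8302 m/s².
Starting from rest, L = ½at², so t = √(2L/a) = √(2 × 6.6 / 3.8302) = 1.8564 s.

1.86 s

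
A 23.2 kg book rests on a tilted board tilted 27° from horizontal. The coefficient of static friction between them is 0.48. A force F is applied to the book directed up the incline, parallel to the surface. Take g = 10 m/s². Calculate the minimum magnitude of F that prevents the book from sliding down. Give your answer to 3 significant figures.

6.10 N

The normal force is N = mg cos 27° = 206.714 N. With F at its minimum the book is on the verge of sliding down, so static friction is at its maximum μ_s N = 0.48 × 206.714 = 99.223 N and acts up the slope.
Equilibrium along the incline: F + μ_s N = mg sin 27°, so F = 105.326 − 99.223 = 6.103 N.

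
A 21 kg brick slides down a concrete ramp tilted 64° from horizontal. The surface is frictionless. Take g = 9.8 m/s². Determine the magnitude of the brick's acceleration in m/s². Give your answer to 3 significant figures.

Resolving the weight along the incline: the component pulling the brick down the slope is mg sin 64° = 21 × 9.8 × 0.8988 = 184.973 N, and the normal force is N = mg cos 64° = 21 × 9.8 × 0.4384 = 90.223 N.
With no friction the net force along the incline is 184.973 N, so a = g sin 64° = 184.973 / 21 = 8.8082 m/s².

8.81 m/s²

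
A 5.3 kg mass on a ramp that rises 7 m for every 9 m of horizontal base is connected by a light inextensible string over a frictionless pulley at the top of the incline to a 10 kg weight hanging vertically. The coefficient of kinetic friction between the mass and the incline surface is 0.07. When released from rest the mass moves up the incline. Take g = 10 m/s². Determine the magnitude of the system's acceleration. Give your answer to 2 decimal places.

For the mass on the incline: the weight component along the slope is m₁g sin 37.87° = 5.3 × 10 × 0.6139 = 32.537 N and the normal force is N = m₁g cos 37.87° = 41.836 N.
Kinetic friction opposes the mass's motion up the incline: f = μN = 0.07 × 41.836 = 2.929 N acting down the slope.
Newton's second law for the mass (up-slope positive): T − 32.537 − 2.929 = 5.3 a. For the hanging weight (downward positive): 10 × 10 − T = 10 a.
Adding the two equations eliminates T: 64.534 = 15.3 a, so a = 4.2179 m/s².

4.22 m/s²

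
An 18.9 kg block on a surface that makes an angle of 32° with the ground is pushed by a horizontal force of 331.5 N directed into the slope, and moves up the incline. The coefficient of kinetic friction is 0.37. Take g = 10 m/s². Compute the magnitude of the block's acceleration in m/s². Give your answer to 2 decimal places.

The horizontal push has components F cos 32° = 331.5 × 0.8480 = 281.112 N up the incline and F sin 32° = 331.5 × 0.5299 = 175.662 N pressing into the surface.
The normal force is therefore N = mg cos 32° + F sin 32° = 160.272 + 175.662 = 335.934 N, and kinetic friction down the slope is μN = 0.37 × 335.934 = 124.296 N.
Along the incline: F cos 32° − mg sin 32° − μN = ma, so 281.112 − 100.151 − 124.296 = 18.9 a, giving a = 2.9981 m/s².

3.00 m/s²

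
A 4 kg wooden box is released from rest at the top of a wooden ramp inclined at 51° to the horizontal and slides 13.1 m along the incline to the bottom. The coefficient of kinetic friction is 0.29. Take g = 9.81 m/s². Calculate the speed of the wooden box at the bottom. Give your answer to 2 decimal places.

The weight component along the incline is mg sin 51° = 30.495 N and the normal force is N = mg cos 51° = 24.695 N.
Friction up the slope is f = μN = 0.29 × 24.695 = 7.162 N, so the net downslope force is 30.495 − 7.162 = 23.333 N and a = 23.333 / 4 = 5.8332 m/s².
Starting from rest over a distance of 13.1 m, v² = 2aL = 2 × 5.8332 × 13.1 = 152.8298, so v = 12.3624 m/s.

12.36 m/s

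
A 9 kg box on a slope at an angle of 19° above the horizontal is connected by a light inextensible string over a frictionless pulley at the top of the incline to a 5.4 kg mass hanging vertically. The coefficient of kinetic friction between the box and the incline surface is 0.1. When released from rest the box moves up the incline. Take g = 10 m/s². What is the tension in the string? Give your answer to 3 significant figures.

For the box on the incline: the weight component along the slope is m₁g sin 19° = 9 × 10 × 0.3256 = 29.304 N and the normal force is N = m₁g cos 19° = 85.097 N.
Kinetic friction opposes the box's motion up the incline: f = μN = 0.1 × 85.097 = 8.510 N acting down the slope.
Newton's second law for the box (up-slope positive): T − 29.304 − 8.510 = 9 a. For the hanging mass (downward positive): 5.4 × 10 − T = 5.4 a.
Adding the two equations eliminates T: 16.186 = 14.4 a, so a = 1.1240 m/s².
Then from the hanging mass's equation, T = 5.4 × (10 − 1.1240) = 47.930 N.

47.9 N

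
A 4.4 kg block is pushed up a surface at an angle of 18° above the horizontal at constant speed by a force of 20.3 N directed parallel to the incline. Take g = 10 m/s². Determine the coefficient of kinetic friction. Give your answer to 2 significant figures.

0.16

At constant speed ΣF = 0 along the incline. The applied 20.3 N acts up the slope; the weight component mg sin 18° = 13.597 N and kinetic friction μN both act down the slope.
So 20.3 = 13.597 + μ × 41.846, giving μ = (20.3 − 13.597) / 41.846 = 0.1602.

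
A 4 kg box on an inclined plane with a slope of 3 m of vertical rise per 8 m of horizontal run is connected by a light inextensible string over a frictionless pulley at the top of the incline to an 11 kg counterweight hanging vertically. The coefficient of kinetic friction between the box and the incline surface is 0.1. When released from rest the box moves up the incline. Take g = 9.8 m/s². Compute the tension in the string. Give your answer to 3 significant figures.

For the box on the incline: the weight component along the slope is m₁g sin 20.56° = 4 × 9.8 × 0.3511 = 13.763 N and the normal force is N = m₁g cos 20.56° = 36.704 N.
Kinetic friction opposes the box's motion up the incline: f = μN = 0.1 × 36.704 = 3.670 N acting down the slope.
Newton's second law for the box (up-slope positive): T − 13.763 − 3.670 = 4 a. For the hanging counterweight (downward positive): 11 × 9.8 − T = 11 a.
Adding the two equations eliminates T: 90.367 = 15 a, so a = 6.0245 m/s².
Then from the hanging counterweight's equation, T = 11 × (9.8 − 6.0245) = 41.531 N.

41.5 N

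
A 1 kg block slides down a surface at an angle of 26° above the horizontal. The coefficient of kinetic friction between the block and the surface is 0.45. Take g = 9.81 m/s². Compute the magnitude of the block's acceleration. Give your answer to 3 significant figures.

Resolving the weight along the incline: the component pulling the block down the slope is mg sin 26° = 1 × 9.81 × 0.4384 = 4.301 N, and the normal force is N = mg cos 26° = 1 × 9.81 × 0.8988 = 8.817 N.
Kinetic friction acts up the slope with magnitude f = μN = 0.45 × 8.817 = 3.968 N.
Net force along the incline is 4.301 − 3.968 = 0.333 N, so a = 0.333 / 1 = 0.3330 m/s².

0.333 m/s²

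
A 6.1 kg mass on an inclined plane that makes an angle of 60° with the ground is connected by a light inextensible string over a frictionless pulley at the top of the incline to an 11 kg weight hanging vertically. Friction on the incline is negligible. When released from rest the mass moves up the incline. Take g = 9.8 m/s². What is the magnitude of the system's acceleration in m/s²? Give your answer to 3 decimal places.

For the mass on the incline: the weight component along the slope is m₁g sin 60° = 6.1 × 9.8 × 0.8660 = 51.769 N and the normal force is N = m₁g cos 60° = 29.890 N.
Newton's second law for the mass (up-slope positive): T − 51.769 = 6.1 a. For the hanging weight (downward positive): 11 × 9.8 − T = 11 a.
Adding the two equations eliminates T: 56.031 = 17.1 a, so a = 3.2767 m/s².

3.277 m/s²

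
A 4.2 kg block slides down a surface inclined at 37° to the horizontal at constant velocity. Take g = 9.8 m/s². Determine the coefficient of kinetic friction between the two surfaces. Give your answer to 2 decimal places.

0.75

At constant velocity the net force along the incline is zero: mg sin 37° = μ mg cos 37°.
So μ = tan 37° = 0.6018 / 0.7986 = 0.7536.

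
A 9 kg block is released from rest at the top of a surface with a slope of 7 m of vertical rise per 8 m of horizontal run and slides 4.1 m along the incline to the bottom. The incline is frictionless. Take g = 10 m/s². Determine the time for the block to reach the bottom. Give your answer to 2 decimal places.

The weight component along the incline is mg sin 41.19° = 59.265 N and the normal force is N = mg cos 41.19° = 67.732 N.
With no friction, a = g sin 41.19° = 6.5850 m/s².
Starting from rest, L = ½at², so t = √(2L/a) = √(2 × 4.1 / 6.5850) = 1.1159 s.

1.12 s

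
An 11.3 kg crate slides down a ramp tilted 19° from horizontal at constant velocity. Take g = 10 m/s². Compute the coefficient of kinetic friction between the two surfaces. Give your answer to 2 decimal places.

At constant velocity the net force along the incline is zero: mg sin 19° = μ mg cos 19°.
So μ = tan 19° = 0.3256 / 0.9455 = 0.3444.

0.34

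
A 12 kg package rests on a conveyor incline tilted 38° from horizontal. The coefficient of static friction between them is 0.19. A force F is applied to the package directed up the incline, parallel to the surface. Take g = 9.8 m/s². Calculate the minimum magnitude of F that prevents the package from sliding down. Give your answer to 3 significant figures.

The normal force is N = mg cos 38° = 92.670 N. With F at its minimum the package is on the verge of sliding down, so static friction is at its maximum μ_s N = 0.19 × 92.670 = 17.607 N and acts up the slope.
Equilibrium along the incline: F + μ_s N = mg sin 38°, so F = 72.402 − 17.607 = 54.795 N.

54.8 N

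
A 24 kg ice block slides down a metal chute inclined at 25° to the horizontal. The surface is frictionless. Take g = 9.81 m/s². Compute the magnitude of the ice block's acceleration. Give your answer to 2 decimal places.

4.15 m/s²

Resolving the weight along the incline: the component pulling the ice block down the slope is mg sin 25° = 24 × 9.81 × 0.4226 = 99.497 N, and the normal force is N = mg cos 25° = 24 × 9.81 × 0.9063 = 213.379 N.
With no friction the net force along the incline is 99.497 N, so a = g sin 25° = 99.497 / 24 = 4.1457 m/s².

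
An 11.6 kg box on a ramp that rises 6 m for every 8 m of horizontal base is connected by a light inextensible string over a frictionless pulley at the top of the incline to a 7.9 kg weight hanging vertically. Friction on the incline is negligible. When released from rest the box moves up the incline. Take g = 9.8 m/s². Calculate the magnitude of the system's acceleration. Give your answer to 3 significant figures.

For the box on the incline: the weight component along the slope is m₁g sin 36.87° = 11.6 × 9.8 × 0.6000 = 68.208 N and the normal force is N = m₁g cos 36.87° = 90.944 N.
Newton's second law for the box (up-slope positive): T − 68.208 = 11.6 a. For the hanging weight (downward positive): 7.9 × 9.8 − T = 7.9 a.
Adding the two equations eliminates T: 9.212 = 19.5 a, so a = 0.4724 m/s².

0.472 m/s²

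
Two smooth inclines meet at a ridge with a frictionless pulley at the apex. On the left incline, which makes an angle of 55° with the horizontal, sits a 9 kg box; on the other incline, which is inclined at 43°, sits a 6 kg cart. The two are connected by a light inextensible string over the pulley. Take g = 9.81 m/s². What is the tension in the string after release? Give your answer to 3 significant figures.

53.0 N

Resolve each weight along its own incline: the 9 kg mass has component 9 × 9.81 × sin 55° = 72.323 N down its slope, and the 6 kg mass has 6 × 9.81 × sin 43° = 40.142 N down its slope.
The 9 kg side's 72.323 N exceeds the other side's 40.142 N, so that mass slides down and the 6 kg mass slides up. Taking that direction as positive, Newton's second law for the whole system gives 72.323 − 40.142 = (9 + 6) a, so a = 32.181 / 15 = 2.1454 m/s².
For the 6 kg mass (up-slope positive): T − 40.142 = 6 × 2.1454, so T = 53.014 N.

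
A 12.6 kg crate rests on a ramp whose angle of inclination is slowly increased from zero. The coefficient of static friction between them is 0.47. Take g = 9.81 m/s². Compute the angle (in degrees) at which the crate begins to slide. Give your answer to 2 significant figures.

25°

At the threshold of sliding, static friction is at its maximum μ_s N and exactly balances the weight component along the incline: mg sin θ = μ_s mg cos θ.
Hence tan θ = μ_s = 0.47, so θ = arctan(0.47) = 25.1735°.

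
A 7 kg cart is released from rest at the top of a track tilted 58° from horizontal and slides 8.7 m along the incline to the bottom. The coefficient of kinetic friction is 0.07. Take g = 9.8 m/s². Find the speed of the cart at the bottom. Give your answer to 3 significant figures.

11.8 m/s

The weight component along the incline is mg sin 58° = 58.176 N and the normal force is N = mg cos 58° = 36.352 N.
Friction up the slope is f = μN = 0.07 × 36.352 = 2.545 N, so the net downslope force is 58.176 − 2.545 = 55.631 N and a = 55.631 / 7 = 7.9473 m/s².
Starting from rest over a distance of 8.7 m, v² = 2aL = 2 × 7.9473 × 8.7 = 138.2830, so v = 11.7594 m/s.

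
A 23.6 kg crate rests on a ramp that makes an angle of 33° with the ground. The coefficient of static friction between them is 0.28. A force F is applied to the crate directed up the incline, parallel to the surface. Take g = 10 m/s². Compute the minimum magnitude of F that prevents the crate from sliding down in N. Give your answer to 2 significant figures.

The normal force is N = mg cos 33° = 197.926 N. With F at its minimum the crate is on the verge of sliding down, so static friction is at its maximum μ_s N = 0.28 × 197.926 = 55.419 N and acts up the slope.
Equilibrium along the incline: F + μ_s N = mg sin 33°, so F = 128.535 − 55.419 = 73.116 N.

73 N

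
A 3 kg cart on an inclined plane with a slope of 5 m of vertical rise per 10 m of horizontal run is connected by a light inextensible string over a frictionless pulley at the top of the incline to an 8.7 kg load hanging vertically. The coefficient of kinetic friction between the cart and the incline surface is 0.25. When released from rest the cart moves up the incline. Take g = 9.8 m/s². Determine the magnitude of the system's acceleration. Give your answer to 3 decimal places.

5.602 m/s²

For the cart on the incline: the weight component along the slope is m₁g sin 26.57° = 3 × 9.8 × 0.4472 = 13.148 N and the normal force is N = m₁g cos 26.57° = 26.296 N.
Kinetic friction opposes the cart's motion up the incline: f = μN = 0.25 × 26.296 = 6.574 N acting down the slope.
Newton's second law for the cart (up-slope positive): T − 13.148 − 6.574 = 3 a. For the hanging load (downward positive): 8.7 × 9.8 − T = 8.7 a.
Adding the two equations eliminates T: 65.538 = 11.7 a, so a = 5.6015 m/s².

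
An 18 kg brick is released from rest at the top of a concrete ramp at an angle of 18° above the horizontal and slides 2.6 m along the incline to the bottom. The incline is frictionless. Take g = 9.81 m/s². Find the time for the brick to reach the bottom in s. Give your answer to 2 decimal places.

1.31 s

The weight component along the incline is mg sin 18° = 54.566 N and the normal force is N = mg cos 18° = 167.938 N.
With no friction, a = g sin 18° = 3.0315 m/s².
Starting from rest, L = ½at², so t = √(2L/a) = √(2 × 2.6 / 3.0315) = 1.3097 s.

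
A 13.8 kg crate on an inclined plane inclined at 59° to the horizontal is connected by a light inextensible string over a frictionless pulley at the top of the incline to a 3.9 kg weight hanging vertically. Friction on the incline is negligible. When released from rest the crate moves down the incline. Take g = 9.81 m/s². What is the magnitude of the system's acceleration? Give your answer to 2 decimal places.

For the crate on the incline: the weight component along the slope is m₁g sin 59° = 13.8 × 9.81 × 0.8572 = 116.046 N and the normal force is N = m₁g cos 59° = 69.725 N.
Newton's second law for the crate (down-slope positive): 116.046 − T = 13.8 a. For the hanging weight (upward positive): T − 3.9 × 9.81 = 3.9 a.
Adding the two equations eliminates T: 77.787 = 17.7 a, so a = 4.3947 m/s².

4.39 m/s²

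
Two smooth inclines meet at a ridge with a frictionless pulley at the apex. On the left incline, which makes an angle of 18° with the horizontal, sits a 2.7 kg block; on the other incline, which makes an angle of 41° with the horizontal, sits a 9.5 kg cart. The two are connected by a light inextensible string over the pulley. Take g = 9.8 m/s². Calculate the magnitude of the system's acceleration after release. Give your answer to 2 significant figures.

4.3 m/s²

Resolve each weight along its own incline: the 2.7 kg mass has component 2.7 × 9.8 × sin 18° = 8.177 N down its slope, and the 9.5 kg mass has 9.5 × 9.8 × sin 41° = 61.079 N down its slope.
The 9.5 kg side's 61.079 N exceeds the other side's 8.177 N, so that mass slides down and the 2.7 kg mass slides up. Taking that direction as positive, Newton's second law for the whole system gives 61.079 − 8.177 = (2.7 + 9.5) a, so a = 52.902 / 12.2 = 4.3362 m/s².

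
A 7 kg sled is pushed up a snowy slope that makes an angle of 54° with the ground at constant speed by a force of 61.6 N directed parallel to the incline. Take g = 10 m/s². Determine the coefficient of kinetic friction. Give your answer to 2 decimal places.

At constant speed ΣF = 0 along the incline. The applied 61.6 N acts up the slope; the weight component mg sin 54° = 56.631 N and kinetic friction μN both act down the slope.
So 61.6 = 56.631 + μ × 41.145, giving μ = (61.6 − 56.631) / 41.145 = 0.1208.

0.12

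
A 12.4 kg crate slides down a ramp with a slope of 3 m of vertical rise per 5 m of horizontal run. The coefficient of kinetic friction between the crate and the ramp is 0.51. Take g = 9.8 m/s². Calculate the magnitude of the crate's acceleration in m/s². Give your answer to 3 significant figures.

0.756 m/s²

Resolving the weight along the incline: the component pulling the crate down the slope is mg sin 30.96° = 12.4 × 9.8 × 0.5145 = 62.522 N, and the normal force is N = mg cos 30.96° = 12.4 × 9.8 × 0.8575 = 104.203 N.
Kinetic friction acts up the slope with magnitude f = μN = 0.51 × 104.203 = 53.144 N.
Net force along the incline is 62.522 − 53.144 = 9.378 N, so a = 9.378 / 12.4 = 0.7563 m/s².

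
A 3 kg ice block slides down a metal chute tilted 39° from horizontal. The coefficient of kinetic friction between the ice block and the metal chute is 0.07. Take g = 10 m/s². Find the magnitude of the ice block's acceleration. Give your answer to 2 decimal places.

Resolving the weight along the incline: the component pulling the ice block down the slope is mg sin 39° = 3 × 10 × 0.6293 = 18.879 N, and the normal force is N = mg cos 39° = 3 × 10 × 0.7771 = 23.313 N.
Kinetic friction acts up the slope with magnitude f = μN = 0.07 × 23.313 = 1.632 N.
Net force along the incline is 18.879 − 1.632 = 17.247 N, so a = 17.247 / 3 = 5.7490 m/s².

5.75 m/s²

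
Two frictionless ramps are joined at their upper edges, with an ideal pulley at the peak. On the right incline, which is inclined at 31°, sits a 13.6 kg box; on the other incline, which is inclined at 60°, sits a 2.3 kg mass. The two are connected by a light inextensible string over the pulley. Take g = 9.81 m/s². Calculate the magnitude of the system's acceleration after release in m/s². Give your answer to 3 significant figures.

3.09 m/s²

Resolve each weight along its own incline: the 13.6 kg mass has component 13.6 × 9.81 × sin 31° = 68.714 N down its slope, and the 2.3 kg mass has 2.3 × 9.81 × sin 60° = 19.540 N down its slope.
The 13.6 kg side's 68.714 N exceeds the other side's 19.540 N, so that mass slides down and the 2.3 kg mass slides up. Taking that direction as positive, Newton's second law for the whole system gives 68.714 − 19.540 = (13.6 + 2.3) a, so a = 49.174 / 15.9 = 3.0927 m/s².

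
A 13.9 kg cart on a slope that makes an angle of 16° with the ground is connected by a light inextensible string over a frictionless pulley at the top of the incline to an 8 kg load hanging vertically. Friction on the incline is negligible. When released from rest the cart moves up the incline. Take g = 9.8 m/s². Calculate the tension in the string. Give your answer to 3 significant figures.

For the cart on the incline: the weight component along the slope is m₁g sin 16° = 13.9 × 9.8 × 0.2756 = 37.542 N and the normal force is N = m₁g cos 16° = 130.943 N.
Newton's second law for the cart (up-slope positive): T − 37.542 = 13.9 a. For the hanging load (downward positive): 8 × 9.8 − T = 8 a.
Adding the two equations eliminates T: 40.858 = 21.9 a, so a = 1.8657 m/s².
Then from the hanging load's equation, T = 8 × (9.8 − 1.8657) = 63.474 N.

63.5 N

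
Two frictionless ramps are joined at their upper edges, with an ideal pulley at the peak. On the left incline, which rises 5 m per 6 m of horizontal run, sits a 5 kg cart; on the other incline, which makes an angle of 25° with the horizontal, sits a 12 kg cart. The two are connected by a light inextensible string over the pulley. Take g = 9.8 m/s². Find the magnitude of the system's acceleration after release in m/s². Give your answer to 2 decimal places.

1.08 m/s²

Resolve each weight along its own incline: the 5 kg mass has component 5 × 9.8 × sin 39.81° = 31.369 N down its slope, and the 12 kg mass has 12 × 9.8 × sin 25° = 49.700 N down its slope.
The 12 kg side's 49.700 N exceeds the other side's 31.369 N, so that mass slides down and the 5 kg mass slides up. Taking that direction as positive, Newton's second law for the whole system gives 49.700 − 31.369 = (5 + 12) a, so a = 18.331 / 17 = 1.0783 m/s².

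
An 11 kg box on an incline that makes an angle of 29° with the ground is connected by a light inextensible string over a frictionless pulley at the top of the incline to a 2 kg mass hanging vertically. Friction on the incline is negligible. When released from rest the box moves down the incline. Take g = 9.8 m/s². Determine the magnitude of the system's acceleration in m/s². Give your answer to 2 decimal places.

2.51 m/s²

For the box on the incline: the weight component along the slope is m₁g sin 29° = 11 × 9.8 × 0.4848 = 52.261 N and the normal force is N = m₁g cos 29° = 94.284 N.
Newton's second law for the box (down-slope positive): 52.261 − T = 11 a. For the hanging mass (upward positive): T − 2 × 9.8 = 2 a.
Adding the two equations eliminates T: 32.661 = 13 a, so a = 2.5124 m/s².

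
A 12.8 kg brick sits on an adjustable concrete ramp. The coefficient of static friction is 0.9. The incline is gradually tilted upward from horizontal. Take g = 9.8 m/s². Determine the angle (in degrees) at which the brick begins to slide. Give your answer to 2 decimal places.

At the threshold of sliding, static friction is at its maximum μ_s N and exactly balances the weight component along the incline: mg sin θ = μ_s mg cos θ.
Hence tan θ = μ_s = 0.9, so θ = arctan(0.9) = 41.9872°.

41.99°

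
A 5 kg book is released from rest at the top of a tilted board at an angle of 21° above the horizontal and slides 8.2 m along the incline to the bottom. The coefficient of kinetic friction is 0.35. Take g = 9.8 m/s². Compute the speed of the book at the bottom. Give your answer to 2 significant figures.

2.3 m/s

The weight component along the incline is mg sin 21° = 17.560 N and the normal force is N = mg cos 21° = 45.745 N.
Friction up the slope is f = μN = 0.35 × 45.745 = 16.011 N, so the net downslope force is 17.560 − 16.011 = 1.549 N and a = 1.549 / 5 = 0.3098 m/s².
Starting from rest over a distance of 8.2 m, v² = 2aL = 2 × 0.3098 × 8.2 = 5.0807, so v = 2.2540 m/s.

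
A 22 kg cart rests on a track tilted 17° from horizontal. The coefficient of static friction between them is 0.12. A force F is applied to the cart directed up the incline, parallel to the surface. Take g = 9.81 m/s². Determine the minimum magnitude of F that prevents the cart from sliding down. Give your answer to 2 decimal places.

38.33 N

The normal force is N = mg cos 17° = 206.390 N. With F at its minimum the cart is on the verge of sliding down, so static friction is at its maximum μ_s N = 0.12 × 206.390 = 24.767 N and acts up the slope.
Equilibrium along the incline: F + μ_s N = mg sin 17°, so F = 63.100 − 24.767 = 38.333 N.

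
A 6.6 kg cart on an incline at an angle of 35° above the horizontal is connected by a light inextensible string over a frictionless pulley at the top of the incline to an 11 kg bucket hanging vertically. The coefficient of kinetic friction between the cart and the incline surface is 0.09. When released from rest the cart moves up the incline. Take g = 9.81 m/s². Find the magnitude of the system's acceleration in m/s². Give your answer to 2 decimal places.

3.75 m/s²

For the cart on the incline: the weight component along the slope is m₁g sin 35° = 6.6 × 9.81 × 0.5736 = 37.138 N and the normal force is N = m₁g cos 35° = 53.037 N.
Kinetic friction opposes the cart's motion up the incline: f = μN = 0.09 × 53.037 = 4.773 N acting down the slope.
Newton's second law for the cart (up-slope positive): T − 37.138 − 4.773 = 6.6 a. For the hanging bucket (downward positive): 11 × 9.81 − T = 11 a.
Adding the two equations eliminates T: 65.999 = 17.6 a, so a = 3.7499 m/s².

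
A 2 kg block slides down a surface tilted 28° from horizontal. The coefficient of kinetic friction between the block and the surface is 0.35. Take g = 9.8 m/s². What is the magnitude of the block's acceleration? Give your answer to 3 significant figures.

1.57 m/s²

Resolving the weight along the incline: the component pulling the block down the slope is mg sin 28° = 2 × 9.8 × 0.4695 = 9.202 N, and the normal force is N = mg cos 28° = 2 × 9.8 × 0.8829 = 17.305 N.
Kinetic friction acts up the slope with magnitude f = μN = 0.35 × 17.305 = 6.057 N.
Net force along the incline is 9.202 − 6.057 = 3.145 N, so a = 3.145 / 2 = 1.5725 m/s².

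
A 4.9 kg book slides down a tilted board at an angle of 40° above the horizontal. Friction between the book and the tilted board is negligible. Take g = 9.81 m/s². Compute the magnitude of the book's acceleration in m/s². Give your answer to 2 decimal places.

Resolving the weight along the incline: the component pulling the book down the slope is mg sin 40° = 4.9 × 9.81 × 0.6428 = 30.899 N, and the normal force is N = mg cos 40° = 4.9 × 9.81 × 0.7660 = 36.821 N.
With no friction the net force along the incline is 30.899 N, so a = g sin 40° = 30.899 / 4.9 = 6.3059 m/s².

6.31 m/s²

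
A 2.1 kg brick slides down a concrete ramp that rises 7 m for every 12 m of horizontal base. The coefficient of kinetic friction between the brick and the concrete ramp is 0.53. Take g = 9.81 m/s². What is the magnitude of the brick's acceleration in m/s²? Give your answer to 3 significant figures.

0.452 m/s²

Resolving the weight along the incline: the component pulling the brick down the slope is mg sin 30.26° = 2.1 × 9.81 × 0.5039 = 10.381 N, and the normal force is N = mg cos 30.26° = 2.1 × 9.81 × 0.8638 = 17.795 N.
Kinetic friction acts up the slope with magnitude f = μN = 0.53 × 17.795 = 9.431 N.
Net force along the incline is 10.381 − 9.431 = 0.950 N, so a = 0.950 / 2.1 = 0.4524 m/s².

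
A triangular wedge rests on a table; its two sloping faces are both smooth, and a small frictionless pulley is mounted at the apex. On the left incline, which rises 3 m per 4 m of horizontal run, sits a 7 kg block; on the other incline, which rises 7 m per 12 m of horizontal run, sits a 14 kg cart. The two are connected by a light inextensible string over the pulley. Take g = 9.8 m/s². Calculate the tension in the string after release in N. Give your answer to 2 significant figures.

50 N

Resolve each weight along its own incline: the 7 kg mass has component 7 × 9.8 × sin 36.87° = 41.160 N down its slope, and the 14 kg mass has 14 × 9.8 × sin 30.26° = 69.131 N down its slope.
The 14 kg side's 69.131 N exceeds the other side's 41.160 N, so that mass slides down and the 7 kg mass slides up. Taking that direction as positive, Newton's second law for the whole system gives 69.131 − 41.160 = (7 + 14) a, so a = 27.971 / 21 = 1.3320 m/s².
For the 7 kg mass (up-slope positive): T − 41.160 = 7 × 1.3320, so T = 50.484 N.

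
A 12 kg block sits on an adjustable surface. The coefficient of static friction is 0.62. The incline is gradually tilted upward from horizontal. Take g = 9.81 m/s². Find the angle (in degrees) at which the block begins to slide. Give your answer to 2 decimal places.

At the threshold of sliding, static friction is at its maximum μ_s N and exactly balances the weight component along the incline: mg sin θ = μ_s mg cos θ.
Hence tan θ = μ_s = 0.62, so θ = arctan(0.62) = 31.7989°.

31.80°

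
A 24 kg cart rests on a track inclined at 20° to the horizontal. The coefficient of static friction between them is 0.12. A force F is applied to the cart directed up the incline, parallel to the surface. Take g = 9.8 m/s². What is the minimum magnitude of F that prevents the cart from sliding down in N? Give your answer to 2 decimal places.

The normal force is N = mg cos 20° = 221.016 N. With F at its minimum the cart is on the verge of sliding down, so static friction is at its maximum μ_s N = 0.12 × 221.016 = 26.522 N and acts up the slope.
Equilibrium along the incline: F + μ_s N = mg sin 20°, so F = 80.443 − 26.522 = 53.921 N.

53.92 N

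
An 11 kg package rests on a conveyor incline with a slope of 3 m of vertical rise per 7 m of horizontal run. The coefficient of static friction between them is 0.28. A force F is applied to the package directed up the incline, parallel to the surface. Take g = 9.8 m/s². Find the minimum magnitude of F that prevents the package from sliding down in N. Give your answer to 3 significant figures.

The normal force is N = mg cos 23.20° = 99.084 N. With F at its minimum the package is on the verge of sliding down, so static friction is at its maximum μ_s N = 0.28 × 99.084 = 27.744 N and acts up the slope.
Equilibrium along the incline: F + μ_s N = mg sin 23.20°, so F = 42.465 − 27.744 = 14.721 N.

14.7 N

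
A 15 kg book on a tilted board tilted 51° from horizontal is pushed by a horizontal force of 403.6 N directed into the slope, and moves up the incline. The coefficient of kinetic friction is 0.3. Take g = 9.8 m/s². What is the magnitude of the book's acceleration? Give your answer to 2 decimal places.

1.19 m/s²

The horizontal push has components F cos 51° = 403.6 × 0.6293 = 253.985 N up the incline and F sin 51° = 403.6 × 0.7771 = 313.638 N pressing into the surface.
The normal force is therefore N = mg cos 51° + F sin 51° = 92.507 + 313.638 = 406.145 N, and kinetic friction down the slope is μN = 0.3 × 406.145 = 121.843 N.
Along the incline: F cos 51° − mg sin 51° − μN = ma, so 253.985 − 114.234 − 121.843 = 15 a, giving a = 1.1939 m/s².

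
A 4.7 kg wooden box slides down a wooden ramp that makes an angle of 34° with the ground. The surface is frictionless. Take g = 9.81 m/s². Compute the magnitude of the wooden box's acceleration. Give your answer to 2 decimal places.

5.49 m/s²

Resolving the weight along the incline: the component pulling the wooden box down the slope is mg sin 34° = 4.7 × 9.81 × 0.5592 = 25.783 N, and the normal force is N = mg cos 34° = 4.7 × 9.81 × 0.8290 = 38.223 N.
With no friction the net force along the incline is 25.783 N, so a = g sin 34° = 25.783 / 4.7 = 5.4857 m/s².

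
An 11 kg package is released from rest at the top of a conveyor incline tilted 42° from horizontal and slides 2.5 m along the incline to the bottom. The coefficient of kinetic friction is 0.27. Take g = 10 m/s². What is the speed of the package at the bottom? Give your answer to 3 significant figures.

The weight component along the incline is mg sin 42° = 73.604 N and the normal force is N = mg cos 42° = 81.746 N.
Friction up the slope is f = μN = 0.27 × 81.746 = 22.071 N, so the net downslope force is 73.604 − 22.071 = 51.533 N and a = 51.533 / 11 = 4.6848 m/s².
Starting from rest over a distance of 2.5 m, v² = 2aL = 2 × 4.6848 × 2.5 = 23.4240, so v = 4.8398 m/s.

4.84 m/s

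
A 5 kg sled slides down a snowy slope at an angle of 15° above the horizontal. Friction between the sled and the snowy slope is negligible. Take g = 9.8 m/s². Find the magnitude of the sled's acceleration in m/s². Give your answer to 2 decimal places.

Resolving the weight along the incline: the component pulling the sled down the slope is mg sin 15° = 5 × 9.8 × 0.2588 = 12.681 N, and the normal force is N = mg cos 15° = 5 × 9.8 × 0.9659 = 47.329 N.
With no friction the net force along the incline is 12.681 N, so a = g sin 15° = 12.681 / 5 = 2.5362 m/s².

2.54 m/s²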